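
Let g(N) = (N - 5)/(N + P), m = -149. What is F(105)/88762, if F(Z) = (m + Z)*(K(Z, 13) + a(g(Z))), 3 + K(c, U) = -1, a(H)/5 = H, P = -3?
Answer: -1012/2263431 ≈ -0.00044711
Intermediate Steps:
g(N) = (-5 + N)/(-3 + N) (g(N) = (N - 5)/(N - 3) = (-5 + N)/(-3 + N))
a(H) = 5*H
K(c, U) = -4 (K(c, U) = -3 - 1 = -4)
F(Z) = (-149 + Z)*(-4 + 5*(-5 + Z)/(-3 + Z)) (F(Z) = (-149 + Z)*(-4 + 5*((-5 + Z)/(-3 + Z))) = (-149 + Z)*(-4 + 5*(-5 + Z)/(-3 + Z)))
F(105)/88762 = ((1937 + 105² - 162*105)/(-3 + 105))/88762 = ((1937 + 11025 - 17010)/102)*(1/88762) = ((1/102)*(-4048))*(1/88762) = -2024/51*1/88762 = -1012/2263431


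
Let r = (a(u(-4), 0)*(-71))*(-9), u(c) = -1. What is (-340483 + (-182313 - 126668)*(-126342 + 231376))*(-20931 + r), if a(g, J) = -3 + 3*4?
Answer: 492649455705660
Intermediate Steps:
a(g, J) = 9 (a(g, J) = -3 + 12 = 9)
r = 5751 (r = (9*(-71))*(-9) = -639*(-9) = 5751)
(-340483 + (-182313 - 126668)*(-126342 + 231376))*(-20931 + r) = (-340483 + (-182313 - 126668)*(-126342 + 231376))*(-20931 + 5751) = (-340483 - 308981*105034)*(-15180) = (-340483 - 32453510354)*(-15180) = -32453850837*(-15180) = 492649455705660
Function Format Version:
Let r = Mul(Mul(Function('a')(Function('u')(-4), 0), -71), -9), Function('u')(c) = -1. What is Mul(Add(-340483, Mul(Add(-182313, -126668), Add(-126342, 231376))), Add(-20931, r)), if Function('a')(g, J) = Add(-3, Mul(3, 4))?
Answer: 492649455705660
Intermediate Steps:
Function('a')(g, J) = 9 (Function('a')(g, J) = Add(-3, 12) = 9)
r = 5751 (r = Mul(Mul(9, -71), -9) = Mul(-639, -9) = 5751)
Mul(Add(-340483, Mul(Add(-182313, -126668), Add(-126342, 231376))), Add(-20931, r)) = Mul(Add(-340483, Mul(Add(-182313, -126668), Add(-126342, 231376))), Add(-20931, 5751)) = Mul(Add(-340483, Mul(-308981, 105034)), -15180) = Mul(Add(-340483, -32453510354), -15180) = Mul(-32453850837, -15180) = 492649455705660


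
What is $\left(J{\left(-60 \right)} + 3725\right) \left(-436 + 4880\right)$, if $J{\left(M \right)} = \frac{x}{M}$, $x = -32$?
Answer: $\frac{248344052}{15} \approx 1.6556 \cdot 10^{7}$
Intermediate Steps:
$J{\left(M \right)} = - \frac{32}{M}$
$\left(J{\left(-60 \right)} + 3725\right) \left(-436 + 4880\right) = \left(- \frac{32}{-60} + 3725\right) \left(-436 + 4880\right) = \left(\left(-32\right) \left(- \frac{1}{60}\right) + 3725\right) 4444 = \left(\frac{8}{15} + 3725\right) 4444 = \frac{55883}{15} \cdot 4444 = \frac{248344052}{15}$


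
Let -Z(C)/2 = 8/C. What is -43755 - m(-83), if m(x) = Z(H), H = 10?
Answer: -218767/5 ≈ -43753.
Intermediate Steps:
Z(C) = -16/C
m(x) = -8/5 (m(x) = -16/10 = -16*⅒ = -8/5)
-43755 - m(-83) = -43755 - 1*(-8/5) = -43755 + 8/5 = -218767/5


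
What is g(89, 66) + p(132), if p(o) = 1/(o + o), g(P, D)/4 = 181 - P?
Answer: 97153/264 ≈ 368.00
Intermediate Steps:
g(P, D) = 724 - 4*P (g(P, D) = 4*(181 - P) = 724 - 4*P)
p(o) = 1/(2*o)
g(89, 66) + p(132) = (724 - 4*89) + (1/2)/132 = (724 - 356) + (1/2)*(1/132) = 368 + 1/264 = 97153/264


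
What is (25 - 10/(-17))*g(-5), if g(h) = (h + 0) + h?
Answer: -4350/17 ≈ -255.88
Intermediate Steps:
g(h) = 2*h (g(h) = h + h = 2*h)
(25 - 10/(-17))*g(-5) = (25 - 10/(-17))*(2*(-5)) = (25 - 10*(-1/17))*(-10) = (25 + 10/17)*(-10) = (435/17)*(-10) = -4350/17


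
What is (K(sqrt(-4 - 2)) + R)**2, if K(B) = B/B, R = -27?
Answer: 676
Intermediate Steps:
K(B) = 1
(K(sqrt(-4 - 2)) + R)**2 = (1 - 27)**2 = (-26)**2 = 676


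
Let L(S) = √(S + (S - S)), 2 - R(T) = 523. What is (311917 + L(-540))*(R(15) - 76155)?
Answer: -23916547892 - 460056*I*√15 ≈ -2.3917e+10 - 1.7818e+6*I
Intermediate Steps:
R(T) = -521 (R(T) = 2 - 1*523 = 2 - 523 = -521)
L(S) = √S (L(S) = √(S + 0) = √S)
(311917 + L(-540))*(R(15) - 76155) = (311917 + √(-540))*(-521 - 76155) = (311917 + 6*I*√15)*(-76676) = -23916547892 - 460056*I*√15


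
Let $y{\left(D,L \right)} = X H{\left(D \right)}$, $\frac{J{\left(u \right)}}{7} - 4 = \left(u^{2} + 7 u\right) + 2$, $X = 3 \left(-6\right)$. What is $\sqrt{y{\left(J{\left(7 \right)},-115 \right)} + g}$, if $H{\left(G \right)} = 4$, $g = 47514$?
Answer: $\sqrt{47442} \approx 217.81$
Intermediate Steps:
$X = -18$
$J{\left(u \right)} = 42 + 7 u^{2} + 49 u$ ($J{\left(u \right)} = 28 + 7 \left(\left(u^{2} + 7 u\right) + 2\right) = 28 + 7 \left(2 + u^{2} + 7 u\right) = 28 + \left(14 + 7 u^{2} + 49 u\right) = 42 + 7 u^{2} + 49 u$)
$y{\left(D,L \right)} = -72$ ($y{\left(D,L \right)} = \left(-18\right) 4 = -72$)
$\sqrt{y{\left(J{\left(7 \right)},-115 \right)} + g} = \sqrt{-72 + 47514} = \sqrt{47442}$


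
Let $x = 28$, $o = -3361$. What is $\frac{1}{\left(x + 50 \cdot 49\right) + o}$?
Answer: $- \frac{1}{883} \approx -0.0011325$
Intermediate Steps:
$\frac{1}{\left(x + 50 \cdot 49\right) + o} = \frac{1}{\left(28 + 50 \cdot 49\right) - 3361} = \frac{1}{\left(28 + 2450\right) - 3361} = \frac{1}{2478 - 3361} = \frac{1}{-883} = - \frac{1}{883}$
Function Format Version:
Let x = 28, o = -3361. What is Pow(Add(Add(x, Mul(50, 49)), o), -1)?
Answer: Rational(-1, 883) ≈ -0.0011325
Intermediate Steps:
Pow(Add(Add(x, Mul(50, 49)), o), -1) = Pow(Add(Add(28, Mul(50, 49)), -3361), -1) = Pow(Add(Add(28, 2450), -3361), -1) = Pow(Add(2478, -3361), -1) = Pow(-883, -1) = Rational(-1, 883)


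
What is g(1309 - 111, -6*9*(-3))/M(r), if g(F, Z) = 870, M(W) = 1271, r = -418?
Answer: 870/1271 ≈ 0.68450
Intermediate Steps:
g(1309 - 111, -6*9*(-3))/M(r) = 870/1271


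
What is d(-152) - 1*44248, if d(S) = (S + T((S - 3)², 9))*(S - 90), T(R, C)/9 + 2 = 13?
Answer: -31422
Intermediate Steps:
T(R, C) = 99 (T(R, C) = -18 + 9*13 = -18 + 117 = 99)
d(S) = (-90 + S)*(99 + S) (d(S) = (S + 99)*(S - 90) = (99 + S)*(-90 + S) = (-90 + S)*(99 + S))
d(-152) - 1*44248 = (-8910 + (-152)² + 9*(-152)) - 1*44248 = (-8910 + 23104 - 1368) - 44248 = 12826 - 44248 = -31422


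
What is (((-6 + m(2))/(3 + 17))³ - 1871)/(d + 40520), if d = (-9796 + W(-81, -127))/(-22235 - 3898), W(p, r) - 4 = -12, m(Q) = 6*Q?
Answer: -16298045803/352972988000 ≈ -0.046174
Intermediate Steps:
W(p, r) = -8 (W(p, r) = 4 - 12 = -8)
d = 3268/8711 (d = (-9796 - 8)/(-22235 - 3898) = -9804/(-26133) = -9804*(-1/26133) = 3268/8711 ≈ 0.37516)
(((-6 + m(2))/(3 + 17))³ - 1871)/(d + 40520) = (((-6 + 6*2)/(3 + 17))³ - 1871)/(3268/8711 + 40520) = (((-6 + 12)/20)³ - 1871)/(352972988/8711) = ((6*(1/20))³ - 1871)*(8711/352972988) = ((3/10)³ - 1871)*(8711/352972988) = (27/1000 - 1871)*(8711/352972988) = -1870973/1000*8711/352972988 = -16298045803/352972988000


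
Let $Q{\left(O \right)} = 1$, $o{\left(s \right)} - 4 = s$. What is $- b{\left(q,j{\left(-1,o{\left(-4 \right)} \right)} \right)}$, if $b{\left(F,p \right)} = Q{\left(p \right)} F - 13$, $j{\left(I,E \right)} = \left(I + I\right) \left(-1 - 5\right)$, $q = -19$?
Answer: $32$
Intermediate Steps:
$o{\left(s \right)} = 4 + s$
$j{\left(I,E \right)} = - 12 I$ ($j{\left(I,E \right)} = 2 I \left(-6\right) = - 12 I$)
$b{\left(F,p \right)} = -13 + F$ ($b{\left(F,p \right)} = 1 F - 13 = F - 13 = -13 + F$)
$- b{\left(q,j{\left(-1,o{\left(-4 \right)} \right)} \right)} = - (-13 - 19) = \left(-1\right) \left(-32\right) = 32$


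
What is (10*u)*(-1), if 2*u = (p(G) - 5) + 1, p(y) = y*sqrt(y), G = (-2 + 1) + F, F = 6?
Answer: 20 - 25*sqrt(5) ≈ -35.902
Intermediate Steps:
G = 5 (G = (-2 + 1) + 6 = -1 + 6 = 5)
p(y) = y**(3/2)
u = -2 + 5*sqrt(5)/2 (u = ((5**(3/2) - 5) + 1)/2 = ((5*sqrt(5) - 5) + 1)/2 = ((-5 + 5*sqrt(5)) + 1)/2 = (-4 + 5*sqrt(5))/2 = -2 + 5*sqrt(5)/2 ≈ 3.5902)
(10*u)*(-1) = (10*(-2 + 5*sqrt(5)/2))*(-1) = (-20 + 25*sqrt(5))*(-1) = 20 - 25*sqrt(5)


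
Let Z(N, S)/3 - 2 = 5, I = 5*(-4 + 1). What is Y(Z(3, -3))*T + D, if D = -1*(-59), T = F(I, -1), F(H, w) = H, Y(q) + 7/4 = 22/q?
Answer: 1947/28 ≈ 69.536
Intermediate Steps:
I = -15 (I = 5*(-3) = -15)
Z(N, S) = 21 (Z(N, S) = 6 + 3*5 = 6 + 15 = 21)
Y(q) = -7/4 + 22/q
T = -15
D = 59
Y(Z(3, -3))*T + D = (-7/4 + 22/21)*(-15) + 59 = -59/84*(-15) + 59 = 295/28 + 59 = 1947/28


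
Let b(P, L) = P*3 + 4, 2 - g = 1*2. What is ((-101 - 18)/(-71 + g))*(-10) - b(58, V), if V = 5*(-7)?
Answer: -13828/71 ≈ -194.76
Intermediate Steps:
V = -35
g = 0 (g = 2 - 2 = 0)
b(P, L) = 4 + 3*P (b(P, L) = 3*P + 4 = 4 + 3*P)
((-101 - 18)/(-71 + g))*(-10) - b(58, V) = ((-101 - 18)/(-71 + 0))*(-10) - (4 + 3*58) = -119/(-71)*(-10) - (4 + 174) = -119*(-1/71)*(-10) - 1*178 = (119/71)*(-10) - 178 = -1190/71 - 178 = -13828/71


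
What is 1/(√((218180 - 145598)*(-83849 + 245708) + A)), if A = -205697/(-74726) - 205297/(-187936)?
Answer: 4*√36203390068285999766490476018/82493077002746975891 ≈ 9.2261e-6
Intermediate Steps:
A = 26999447507/7021852768 (A = -205697*(-1/74726) - 205297*(-1/187936) = 205697/74726 + 205297/187936 = 26999447507/7021852768 ≈ 3.8451)
1/(√((218180 - 145598)*(-83849 + 245708) + A)) = 1/(√((218180 - 145598)*(-83849 + 245708) + 26999447507/7021852768)) = 1/(√(72582*161859 + 26999447507/7021852768)) = 1/(√(11748049938 + 26999447507/7021852768)) = 1/(√(82493077002746975891/7021852768)) = 1/(√36203390068285999766490476018/1755463192) = 4*√36203390068285999766490476018/82493077002746975891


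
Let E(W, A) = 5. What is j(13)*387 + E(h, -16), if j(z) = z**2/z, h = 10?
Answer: 5036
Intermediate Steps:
j(z) = z
j(13)*387 + E(h, -16) = 13*387 + 5 = 5031 + 5 = 5036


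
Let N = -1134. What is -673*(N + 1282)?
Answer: -99604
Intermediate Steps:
-673*(N + 1282) = -673*(-1134 + 1282) = -673*148 = -99604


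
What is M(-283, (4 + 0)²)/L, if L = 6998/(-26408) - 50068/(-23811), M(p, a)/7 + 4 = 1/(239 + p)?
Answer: -97385537529/6355615013 ≈ -15.323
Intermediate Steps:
M(p, a) = -28 + 7/(239 + p)
L = 577783183/314400444 (L = 6998*(-1/26408) - 50068*(-1/23811) = -3499/13204 + 50068/23811 = 577783183/314400444 ≈ 1.8377)
M(-283, (4 + 0)²)/L = (7*(-955 - 4*(-283))/(239 - 283))/(577783183/314400444) = (7*(-955 + 1132)/(-44))*(314400444/577783183) = (7*(-1/44)*177)*(314400444/577783183) = -1239/44*314400444/577783183 = -97385537529/6355615013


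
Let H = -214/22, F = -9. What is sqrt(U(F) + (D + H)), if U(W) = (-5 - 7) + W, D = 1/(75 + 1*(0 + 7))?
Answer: I*sqrt(24989910)/902 ≈ 5.5421*I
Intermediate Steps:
D = 1/82 (D = 1/(75 + 1*7) = 1/(75 + 7) = 1/82 ≈ 0.012195)
H = -107/11 (H = -214*1/22 = -107/11 ≈ -9.7273)
U(W) = -12 + W
sqrt(U(F) + (D + H)) = sqrt((-12 - 9) + (1/82 - 107/11)) = sqrt(-21 - 8763/902) = sqrt(-27705/902) = I*sqrt(24989910)/902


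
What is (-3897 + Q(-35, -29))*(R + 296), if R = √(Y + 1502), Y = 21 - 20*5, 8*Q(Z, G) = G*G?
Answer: -1122395 - 30335*√1423/8 ≈ -1.2654e+6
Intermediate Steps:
Q(Z, G) = G²/8 (Q(Z, G) = (G*G)/8 = G²/8)
Y = -79 (Y = 21 - 100 = -79)
R = √1423 (R = √(-79 + 1502) = √1423 ≈ 37.723)
(-3897 + Q(-35, -29))*(R + 296) = (-3897 + (⅛)*(-29)²)*(√1423 + 296) = (-3897 + (⅛)*841)*(296 + √1423) = (-3897 + 841/8)*(296 + √1423) = -30335*(296 + √1423)/8 = -1122395 - 30335*√1423/8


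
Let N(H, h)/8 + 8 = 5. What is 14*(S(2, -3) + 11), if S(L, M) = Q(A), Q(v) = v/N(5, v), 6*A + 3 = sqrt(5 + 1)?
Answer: 3703/24 - 7*sqrt(6)/72 ≈ 154.05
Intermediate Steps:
N(H, h) = -24 (N(H, h) = -64 + 8*5 = -64 + 40 = -24)
A = -1/2 + sqrt(6)/6 (A = -1/2 + sqrt(5 + 1)/6 = -1/2 + sqrt(6)/6 ≈ -0.091752)
Q(v) = -v/24 (Q(v) = v/(-24) = v*(-1/24) = -v/24)
S(L, M) = 1/48 - sqrt(6)/144 (S(L, M) = -(-1/2 + sqrt(6)/6)/24 = 1/48 - sqrt(6)/144)
14*(S(2, -3) + 11) = 14*((1/48 - sqrt(6)/144) + 11) = 14*(529/48 - sqrt(6)/144) = 3703/24 - 7*sqrt(6)/72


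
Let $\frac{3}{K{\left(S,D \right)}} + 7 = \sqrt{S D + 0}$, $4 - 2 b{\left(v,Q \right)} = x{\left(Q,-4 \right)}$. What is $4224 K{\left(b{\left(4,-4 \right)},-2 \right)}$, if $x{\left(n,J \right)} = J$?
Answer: $- \frac{29568}{19} - \frac{8448 i \sqrt{2}}{19} \approx -1556.2 - 628.8 i$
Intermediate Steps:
$b{\left(v,Q \right)} = 4$ ($b{\left(v,Q \right)} = 2 - -2 = 2 + 2 = 4$)
$K{\left(S,D \right)} = \frac{3}{-7 + \sqrt{D S}}$ ($K{\left(S,D \right)} = \frac{3}{-7 + \sqrt{S D + 0}} = \frac{3}{-7 + \sqrt{D S + 0}} = \frac{3}{-7 + \sqrt{D S}}$)
$4224 K{\left(b{\left(4,-4 \right)},-2 \right)} = 4224 \frac{3}{-7 + \sqrt{\left(-2\right) 4}} = 4224 \frac{3}{-7 + \sqrt{-8}} = 4224 \frac{3}{-7 + 2 i \sqrt{2}} = \frac{12672}{-7 + 2 i \sqrt{2}}$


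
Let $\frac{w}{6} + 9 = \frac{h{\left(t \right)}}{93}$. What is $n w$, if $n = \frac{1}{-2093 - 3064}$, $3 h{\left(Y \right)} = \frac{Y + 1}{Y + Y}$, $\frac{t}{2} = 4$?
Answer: $\frac{4463}{426312} \approx 0.010469$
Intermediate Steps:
$t = 8$ ($t = 2 \cdot 4 = 8$)
$h{\left(Y \right)} = \frac{1 + Y}{6 Y}$ ($h{\left(Y \right)} = \frac{\left(Y + 1\right) \frac{1}{Y + Y}}{3} = \frac{\left(1 + Y\right) \frac{1}{2 Y}}{3} = \frac{\frac{1}{2} \frac{1}{Y} \left(1 + Y\right)}{3} = \frac{1 + Y}{6 Y}$)
$n = - \frac{1}{5157}$ ($n = \frac{1}{-5157} = - \frac{1}{5157} \approx -0.00019391$)
$w = - \frac{13389}{248}$ ($w = -54 + 6 \frac{\frac{1}{6} \cdot \frac{1}{8} \left(1 + 8\right)}{93} = -54 + 6 \cdot \frac{1}{6} \cdot \frac{1}{8} \cdot 9 \cdot \frac{1}{93} = -54 + 6 \cdot \frac{3}{16} \cdot \frac{1}{93} = -54 + 6 \cdot \frac{1}{496} = -54 + \frac{3}{248} = - \frac{13389}{248} \approx -53.988$)
$n w = \left(- \frac{1}{5157}\right) \left(- \frac{13389}{248}\right) = \frac{4463}{426312}$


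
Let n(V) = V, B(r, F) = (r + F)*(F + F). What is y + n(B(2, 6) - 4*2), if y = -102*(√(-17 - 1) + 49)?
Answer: -4910 - 306*I*√2 ≈ -4910.0 - 432.75*I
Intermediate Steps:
B(r, F) = 2*F*(F + r) (B(r, F) = (F + r)*(2*F) = 2*F*(F + r))
y = -4998 - 306*I*√2 (y = -102*(√(-18) + 49) = -102*(3*I*√2 + 49) = -102*(49 + 3*I*√2) = -4998 - 306*I*√2 ≈ -4998.0 - 432.75*I)
y + n(B(2, 6) - 4*2) = (-4998 - 306*I*√2) + (2*6*(6 + 2) - 4*2) = (-4998 - 306*I*√2) + (2*6*8 - 8) = (-4998 - 306*I*√2) + (96 - 8) = (-4998 - 306*I*√2) + 88 = -4910 - 306*I*√2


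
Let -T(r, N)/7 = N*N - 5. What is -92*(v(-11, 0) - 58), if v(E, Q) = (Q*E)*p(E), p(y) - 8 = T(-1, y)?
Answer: 5336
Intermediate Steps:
T(r, N) = 35 - 7*N² (T(r, N) = -7*(N*N - 5) = -7*(N² - 5) = -7*(-5 + N²) = 35 - 7*N²)
p(y) = 43 - 7*y² (p(y) = 8 + (35 - 7*y²) = 43 - 7*y²)
v(E, Q) = E*Q*(43 - 7*E²) (v(E, Q) = (Q*E)*(43 - 7*E²) = (E*Q)*(43 - 7*E²) = E*Q*(43 - 7*E²))
-92*(v(-11, 0) - 58) = -92*(-11*0*(43 - 7*(-11)²) - 58) = -92*(-11*0*(43 - 7*121) - 58) = -92*(-11*0*(43 - 847) - 58) = -92*(-11*0*(-804) - 58) = -92*(0 - 58) = -92*(-58) = 5336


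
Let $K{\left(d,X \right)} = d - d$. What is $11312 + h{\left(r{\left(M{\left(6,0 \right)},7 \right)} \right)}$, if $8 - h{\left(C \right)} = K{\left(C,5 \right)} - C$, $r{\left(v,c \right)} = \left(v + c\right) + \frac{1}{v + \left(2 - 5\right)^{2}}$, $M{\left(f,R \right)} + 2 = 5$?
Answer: $\frac{135961}{12} \approx 11330.0$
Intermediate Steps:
$M{\left(f,R \right)} = 3$ ($M{\left(f,R \right)} = -2 + 5 = 3$)
$K{\left(d,X \right)} = 0$
$r{\left(v,c \right)} = c + v + \frac{1}{9 + v}$ ($r{\left(v,c \right)} = \left(c + v\right) + \frac{1}{v + \left(-3\right)^{2}} = \left(c + v\right) + \frac{1}{v + 9} = \left(c + v\right) + \frac{1}{9 + v} = c + v + \frac{1}{9 + v}$)
$h{\left(C \right)} = 8 + C$ ($h{\left(C \right)} = 8 - \left(0 - C\right) = 8 - - C = 8 + C$)
$11312 + h{\left(r{\left(M{\left(6,0 \right)},7 \right)} \right)} = 11312 + \left(8 + \frac{1 + 3^{2} + 9 \cdot 7 + 9 \cdot 3 + 7 \cdot 3}{9 + 3}\right) = 11312 + \left(8 + \frac{1 + 9 + 63 + 27 + 21}{12}\right) = 11312 + \left(8 + \frac{1}{12} \cdot 121\right) = 11312 + \left(8 + \frac{121}{12}\right) = 11312 + \frac{217}{12} = \frac{135961}{12}$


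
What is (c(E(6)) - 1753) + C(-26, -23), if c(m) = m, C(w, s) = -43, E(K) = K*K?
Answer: -1760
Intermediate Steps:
E(K) = K²
(c(E(6)) - 1753) + C(-26, -23) = (6² - 1753) - 43 = (36 - 1753) - 43 = -1717 - 43 = -1760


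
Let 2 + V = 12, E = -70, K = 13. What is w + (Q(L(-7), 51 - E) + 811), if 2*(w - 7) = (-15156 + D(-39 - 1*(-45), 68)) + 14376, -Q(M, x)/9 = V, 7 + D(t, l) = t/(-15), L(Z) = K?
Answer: 3343/10 ≈ 334.30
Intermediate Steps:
L(Z) = 13
D(t, l) = -7 - t/15 (D(t, l) = -7 + t/(-15) = -7 + t*(-1/15) = -7 - t/15)
V = 10 (V = -2 + 12 = 10)
Q(M, x) = -90 (Q(M, x) = -9*10 = -90)
w = -3867/10 (w = 7 + ((-15156 + (-7 - (-39 - 1*(-45))/15)) + 14376)/2 = 7 + ((-15156 + (-7 - (-39 + 45)/15)) + 14376)/2 = 7 + ((-15156 + (-7 - 1/15*6)) + 14376)/2 = 7 + ((-15156 + (-7 - 2/5)) + 14376)/2 = 7 + ((-15156 - 37/5) + 14376)/2 = 7 + (-75817/5 + 14376)/2 = 7 + (1/2)*(-3937/5) = 7 - 3937/10 = -3867/10 ≈ -386.70)
w + (Q(L(-7), 51 - E) + 811) = -3867/10 + (-90 + 811) = -3867/10 + 721 = 3343/10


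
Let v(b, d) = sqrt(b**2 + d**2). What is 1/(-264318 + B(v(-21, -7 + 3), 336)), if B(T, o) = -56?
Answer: -1/264374 ≈ -3.7825e-6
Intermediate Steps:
1/(-264318 + B(v(-21, -7 + 3), 336)) = 1/(-264318 - 56) = 1/(-264374) = -1/264374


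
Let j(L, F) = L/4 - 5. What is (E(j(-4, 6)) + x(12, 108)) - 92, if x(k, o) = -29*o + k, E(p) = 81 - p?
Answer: -3125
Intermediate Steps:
j(L, F) = -5 + L/4 (j(L, F) = L*(¼) - 5 = L/4 - 5 = -5 + L/4)
x(k, o) = k - 29*o
(E(j(-4, 6)) + x(12, 108)) - 92 = ((81 - (-5 + (¼)*(-4))) + (12 - 29*108)) - 92 = ((81 - (-5 - 1)) + (12 - 3132)) - 92 = ((81 - 1*(-6)) - 3120) - 92 = ((81 + 6) - 3120) - 92 = (87 - 3120) - 92 = -3033 - 92 = -3125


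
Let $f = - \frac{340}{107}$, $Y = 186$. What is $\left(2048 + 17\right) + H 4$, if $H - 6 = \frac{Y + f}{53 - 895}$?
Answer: $\frac{94064059}{45047} \approx 2088.1$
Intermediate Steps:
$f = - \frac{340}{107}$ ($f = \left(-340\right) \frac{1}{107} = - \frac{340}{107} \approx -3.1776$)
$H = \frac{260501}{45047}$ ($H = 6 + \frac{186 - \frac{340}{107}}{53 - 895} = 6 + \frac{19562}{107 \left(-842\right)} = 6 + \frac{19562}{107} \left(- \frac{1}{842}\right) = 6 - \frac{9781}{45047} = \frac{260501}{45047} \approx 5.7829$)
$\left(2048 + 17\right) + H 4 = \left(2048 + 17\right) + \frac{260501}{45047} \cdot 4 = 2065 + \frac{1042004}{45047} = \frac{94064059}{45047}$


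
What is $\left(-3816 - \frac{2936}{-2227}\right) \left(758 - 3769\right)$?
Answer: $\frac{25579336256}{2227} \approx 1.1486 \cdot 10^{7}$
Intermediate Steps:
$\left(-3816 - \frac{2936}{-2227}\right) \left(758 - 3769\right) = \left(-3816 - - \frac{2936}{2227}\right) \left(-3011\right) = \left(-3816 + \frac{2936}{2227}\right) \left(-3011\right) = \left(- \frac{8495296}{2227}\right) \left(-3011\right) = \frac{25579336256}{2227}$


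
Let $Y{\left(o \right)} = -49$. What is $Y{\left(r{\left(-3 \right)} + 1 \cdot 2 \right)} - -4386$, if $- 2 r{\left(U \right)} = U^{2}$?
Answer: $4337$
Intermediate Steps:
$r{\left(U \right)} = - \frac{U^{2}}{2}$
$Y{\left(r{\left(-3 \right)} + 1 \cdot 2 \right)} - -4386 = -49 - -4386 = -49 + 4386 = 4337$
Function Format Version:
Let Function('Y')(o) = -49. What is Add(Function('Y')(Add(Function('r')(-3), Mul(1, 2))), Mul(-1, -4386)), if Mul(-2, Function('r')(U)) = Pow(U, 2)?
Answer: 4337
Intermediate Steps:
Function('r')(U) = Mul(Rational(-1, 2), Pow(U, 2))
Add(Function('Y')(Add(Function('r')(-3), Mul(1, 2))), Mul(-1, -4386)) = Add(-49, Mul(-1, -4386)) = Add(-49, 4386) = 4337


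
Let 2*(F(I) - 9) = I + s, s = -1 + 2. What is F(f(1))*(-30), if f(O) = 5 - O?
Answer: -345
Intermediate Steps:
s = 1
F(I) = 19/2 + I/2 (F(I) = 9 + (I + 1)/2 = 9 + (1 + I)/2 = 9 + (½ + I/2) = 19/2 + I/2)
F(f(1))*(-30) = (19/2 + (5 - 1*1)/2)*(-30) = (19/2 + (5 - 1)/2)*(-30) = (19/2 + (½)*4)*(-30) = (19/2 + 2)*(-30) = (23/2)*(-30) = -345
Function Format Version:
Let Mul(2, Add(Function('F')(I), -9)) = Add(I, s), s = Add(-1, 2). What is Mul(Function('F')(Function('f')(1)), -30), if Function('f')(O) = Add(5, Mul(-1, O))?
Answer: -345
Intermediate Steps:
s = 1
Function('F')(I) = Add(Rational(19, 2), Mul(Rational(1, 2), I)) (Function('F')(I) = Add(9, Mul(Rational(1, 2), Add(I, 1))) = Add(9, Mul(Rational(1, 2), Add(1, I))) = Add(9, Add(Rational(1, 2), Mul(Rational(1, 2), I))) = Add(Rational(19, 2), Mul(Rational(1, 2), I)))
Mul(Function('F')(Function('f')(1)), -30) = Mul(Add(Rational(19, 2), Mul(Rational(1, 2), Add(5, Mul(-1, 1)))), -30) = Mul(Add(Rational(19, 2), Mul(Rational(1, 2), Add(5, -1))), -30) = Mul(Add(Rational(19, 2), Mul(Rational(1, 2), 4)), -30) = Mul(Add(Rational(19, 2), 2), -30) = Mul(Rational(23, 2), -30) = -345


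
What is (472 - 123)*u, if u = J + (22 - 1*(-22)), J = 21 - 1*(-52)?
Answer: 40833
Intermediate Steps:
J = 73 (J = 21 + 52 = 73)
u = 117 (u = 73 + (22 - 1*(-22)) = 73 + (22 + 22) = 73 + 44 = 117)
(472 - 123)*u = (472 - 123)*117 = 349*117 = 40833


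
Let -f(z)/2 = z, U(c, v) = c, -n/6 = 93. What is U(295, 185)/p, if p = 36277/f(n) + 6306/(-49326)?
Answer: 2706517620/297060301 ≈ 9.1110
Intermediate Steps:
n = -558 (n = -6*93 = -558)
f(z) = -2*z
p = 297060301/9174636 (p = 36277/((-2*(-558))) + 6306/(-49326) = 36277/1116 + 6306*(-1/49326) = 36277*(1/1116) - 1051/8221 = 36277/1116 - 1051/8221 = 297060301/9174636 ≈ 32.378)
U(295, 185)/p = 295/(297060301/9174636) = 295*(9174636/297060301) = 2706517620/297060301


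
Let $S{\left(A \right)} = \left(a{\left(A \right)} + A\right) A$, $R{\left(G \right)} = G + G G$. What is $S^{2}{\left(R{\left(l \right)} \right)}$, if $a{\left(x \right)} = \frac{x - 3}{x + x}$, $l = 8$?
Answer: $\frac{108930969}{4} \approx 2.7233 \cdot 10^{7}$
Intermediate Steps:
$R{\left(G \right)} = G + G^{2}$
$a{\left(x \right)} = \frac{-3 + x}{2 x}$
$S{\left(A \right)} = A \left(A + \frac{-3 + A}{2 A}\right)$ ($S{\left(A \right)} = \left(\frac{-3 + A}{2 A} + A\right) A = \left(A + \frac{-3 + A}{2 A}\right) A = A \left(A + \frac{-3 + A}{2 A}\right)$)
$S^{2}{\left(R{\left(l \right)} \right)} = \left(- \frac{3}{2} + \left(8 \left(1 + 8\right)\right)^{2} + \frac{8 \left(1 + 8\right)}{2}\right)^{2} = \left(- \frac{3}{2} + \left(8 \cdot 9\right)^{2} + \frac{8 \cdot 9}{2}\right)^{2} = \left(- \frac{3}{2} + 72^{2} + \frac{1}{2} \cdot 72\right)^{2} = \left(- \frac{3}{2} + 5184 + 36\right)^{2} = \left(\frac{10437}{2}\right)^{2} = \frac{108930969}{4}$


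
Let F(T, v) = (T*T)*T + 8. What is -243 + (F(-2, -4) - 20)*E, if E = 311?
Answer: -6463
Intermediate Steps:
F(T, v) = 8 + T**3 (F(T, v) = T**2*T + 8 = T**3 + 8 = 8 + T**3)
-243 + (F(-2, -4) - 20)*E = -243 + ((8 + (-2)**3) - 20)*311 = -243 + ((8 - 8) - 20)*311 = -243 + (0 - 20)*311 = -243 - 20*311 = -243 - 6220 = -6463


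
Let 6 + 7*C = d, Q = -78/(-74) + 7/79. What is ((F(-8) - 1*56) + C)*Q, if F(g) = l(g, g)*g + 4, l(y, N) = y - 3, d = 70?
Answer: 13360/259 ≈ 51.583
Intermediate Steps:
l(y, N) = -3 + y
F(g) = 4 + g*(-3 + g) (F(g) = (-3 + g)*g + 4 = g*(-3 + g) + 4 = 4 + g*(-3 + g))
Q = 3340/2923 (Q = -78*(-1/74) + 7*(1/79) = 39/37 + 7/79 = 3340/2923 ≈ 1.1427)
C = 64/7 (C = -6/7 + (⅐)*70 = -6/7 + 10 = 64/7 ≈ 9.1429)
((F(-8) - 1*56) + C)*Q = (((4 - 8*(-3 - 8)) - 1*56) + 64/7)*(3340/2923) = (((4 - 8*(-11)) - 56) + 64/7)*(3340/2923) = (((4 + 88) - 56) + 64/7)*(3340/2923) = ((92 - 56) + 64/7)*(3340/2923) = (36 + 64/7)*(3340/2923) = (316/7)*(3340/2923) = 13360/259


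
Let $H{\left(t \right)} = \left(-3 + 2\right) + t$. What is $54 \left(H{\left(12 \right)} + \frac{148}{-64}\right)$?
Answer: $\frac{3753}{8} \approx 469.13$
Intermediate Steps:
$H{\left(t \right)} = -1 + t$
$54 \left(H{\left(12 \right)} + \frac{148}{-64}\right) = 54 \left(\left(-1 + 12\right) + \frac{148}{-64}\right) = 54 \left(11 + 148 \left(- \frac{1}{64}\right)\right) = 54 \left(11 - \frac{37}{16}\right) = 54 \cdot \frac{139}{16} = \frac{3753}{8}$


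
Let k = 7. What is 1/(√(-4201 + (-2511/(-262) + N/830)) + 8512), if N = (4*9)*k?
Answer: 925509760/7878394776773 - I*√49548223270690/7878394776773 ≈ 0.00011747 - 8.9346e-7*I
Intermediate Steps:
N = 252 (N = (4*9)*7 = 36*7 = 252)
1/(√(-4201 + (-2511/(-262) + N/830)) + 8512) = 1/(√(-4201 + (-2511/(-262) + 252/830)) + 8512) = 1/(√(-4201 + (-2511*(-1/262) + 252*(1/830))) + 8512) = 1/(√(-4201 + (2511/262 + 126/415)) + 8512) = 1/(√(-4201 + 1075077/108730) + 8512) = 1/(√(-455699653/108730) + 8512) = 1/(I*√49548223270690/108730 + 8512) = 1/(8512 + I*√49548223270690/108730)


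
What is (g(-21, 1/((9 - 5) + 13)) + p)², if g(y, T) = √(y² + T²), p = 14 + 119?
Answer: 5239571/289 + 1330*√5098/17 ≈ 23716.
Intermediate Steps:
p = 133
g(y, T) = √(T² + y²)
(g(-21, 1/((9 - 5) + 13)) + p)² = (√((1/((9 - 5) + 13))² + (-21)²) + 133)² = (√((1/(4 + 13))² + 441) + 133)² = (√((1/17)² + 441) + 133)² = (√(1/289 + 441) + 133)² = (√(127450/289) + 133)² = (5*√5098/17 + 133)² = (133 + 5*√5098/17)²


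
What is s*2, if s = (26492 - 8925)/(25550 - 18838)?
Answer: 17567/3356 ≈ 5.2345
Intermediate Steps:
s = 17567/6712 ≈ 2.6173
s*2 = (17567/6712)*2 = 17567/3356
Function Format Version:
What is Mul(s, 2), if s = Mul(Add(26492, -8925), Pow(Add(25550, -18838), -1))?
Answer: Rational(17567, 3356) ≈ 5.2345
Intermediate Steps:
s = Rational(17567, 6712) (s = Mul(17567, Pow(6712, -1)) = Mul(17567, Rational(1, 6712)) = Rational(17567, 6712) ≈ 2.6173)
Mul(s, 2) = Mul(Rational(17567, 6712), 2) = Rational(17567, 3356)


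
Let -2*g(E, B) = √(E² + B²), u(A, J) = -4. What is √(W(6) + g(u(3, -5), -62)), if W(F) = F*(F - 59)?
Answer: √(-318 - √965) ≈ 18.683*I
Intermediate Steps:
g(E, B) = -√(B² + E²)/2 (g(E, B) = -√(E² + B²)/2 = -√(B² + E²)/2)
W(F) = F*(-59 + F)
√(W(6) + g(u(3, -5), -62)) = √(6*(-59 + 6) - √((-62)² + (-4)²)/2) = √(6*(-53) - √(3844 + 16)/2) = √(-318 - √965)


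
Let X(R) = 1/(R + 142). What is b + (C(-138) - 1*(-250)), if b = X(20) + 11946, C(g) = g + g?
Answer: 1931041/162 ≈ 11920.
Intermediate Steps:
C(g) = 2*g
X(R) = 1/(142 + R)
b = 1935253/162 (b = 1/(142 + 20) + 11946 = 1/162 + 11946 = 1935253/162 ≈ 11946.)
b + (C(-138) - 1*(-250)) = 1935253/162 + (2*(-138) - 1*(-250)) = 1935253/162 + (-276 + 250) = 1935253/162 - 26 = 1931041/162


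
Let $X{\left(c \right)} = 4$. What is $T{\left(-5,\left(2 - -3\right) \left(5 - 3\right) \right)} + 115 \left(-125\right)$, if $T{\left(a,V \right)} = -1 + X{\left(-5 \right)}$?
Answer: $-14372$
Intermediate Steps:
$T{\left(a,V \right)} = 3$ ($T{\left(a,V \right)} = -1 + 4 = 3$)
$T{\left(-5,\left(2 - -3\right) \left(5 - 3\right) \right)} + 115 \left(-125\right) = 3 + 115 \left(-125\right) = 3 - 14375 = -14372$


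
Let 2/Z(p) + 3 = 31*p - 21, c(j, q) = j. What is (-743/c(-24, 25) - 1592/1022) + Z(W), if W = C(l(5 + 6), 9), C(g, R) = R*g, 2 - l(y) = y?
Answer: 101557543/3454360 ≈ 29.400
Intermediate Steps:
l(y) = 2 - y
W = -81 (W = 9*(2 - (5 + 6)) = 9*(2 - 1*11) = 9*(2 - 11) = 9*(-9) = -81)
Z(p) = 2/(-24 + 31*p) (Z(p) = 2/(-3 + (31*p - 21)) = 2/(-3 + (-21 + 31*p)) = 2/(-24 + 31*p))
(-743/c(-24, 25) - 1592/1022) + Z(W) = (-743/(-24) - 1592/1022) + 2/(-24 + 31*(-81)) = (-743*(-1/24) - 1592*1/1022) + 2/(-24 - 2511) = (743/24 - 796/511) + 2/(-2535) = 360569/12264 + 2*(-1/2535) = 360569/12264 - 2/2535 = 101557543/3454360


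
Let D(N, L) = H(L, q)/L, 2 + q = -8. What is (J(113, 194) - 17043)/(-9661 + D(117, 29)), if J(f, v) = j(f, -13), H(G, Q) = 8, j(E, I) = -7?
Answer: 494450/280161 ≈ 1.7649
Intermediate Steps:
q = -10 (q = -2 - 8 = -10)
J(f, v) = -7
D(N, L) = 8/L
(J(113, 194) - 17043)/(-9661 + D(117, 29)) = (-7 - 17043)/(-9661 + 8/29) = -17050/(-9661 + 8*(1/29)) = -17050/(-9661 + 8/29) = -17050/(-280161/29) = -17050*(-29/280161) = 494450/280161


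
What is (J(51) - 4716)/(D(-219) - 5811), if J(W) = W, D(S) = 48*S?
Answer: 1555/5441 ≈ 0.28579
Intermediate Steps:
(J(51) - 4716)/(D(-219) - 5811) = (51 - 4716)/(48*(-219) - 5811) = -4665/(-10512 - 5811) = -4665/(-16323) = -4665*(-1/16323) = 1555/5441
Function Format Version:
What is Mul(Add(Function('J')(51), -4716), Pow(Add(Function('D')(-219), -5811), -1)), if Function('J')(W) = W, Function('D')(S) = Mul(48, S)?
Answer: Rational(1555, 5441) ≈ 0.28579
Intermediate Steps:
Mul(Add(Function('J')(51), -4716), Pow(Add(Function('D')(-219), -5811), -1)) = Mul(Add(51, -4716), Pow(Add(Mul(48, -219), -5811), -1)) = Mul(-4665, Pow(Add(-10512, -5811), -1)) = Mul(-4665, Pow(-16323, -1)) = Mul(-4665, Rational(-1, 16323)) = Rational(1555, 5441)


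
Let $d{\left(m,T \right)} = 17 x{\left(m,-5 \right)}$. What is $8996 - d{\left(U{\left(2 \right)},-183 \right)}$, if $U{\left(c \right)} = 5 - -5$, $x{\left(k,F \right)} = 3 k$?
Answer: $8486$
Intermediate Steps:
$U{\left(c \right)} = 10$ ($U{\left(c \right)} = 5 + 5 = 10$)
$d{\left(m,T \right)} = 51 m$ ($d{\left(m,T \right)} = 17 \cdot 3 m = 51 m$)
$8996 - d{\left(U{\left(2 \right)},-183 \right)} = 8996 - 51 \cdot 10 = 8996 - 510 = 8486$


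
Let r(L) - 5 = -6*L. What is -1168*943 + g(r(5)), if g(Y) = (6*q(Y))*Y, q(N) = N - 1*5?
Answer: -1096924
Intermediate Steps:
q(N) = -5 + N (q(N) = N - 5 = -5 + N)
r(L) = 5 - 6*L
g(Y) = Y*(-30 + 6*Y) (g(Y) = (6*(-5 + Y))*Y = (-30 + 6*Y)*Y = Y*(-30 + 6*Y))
-1168*943 + g(r(5)) = -1168*943 + 6*(5 - 6*5)*(-5 + (5 - 6*5)) = -1101424 + 6*(5 - 30)*(-5 + (5 - 30)) = -1101424 + 6*(-25)*(-5 - 25) = -1101424 + 6*(-25)*(-30) = -1101424 + 4500 = -1096924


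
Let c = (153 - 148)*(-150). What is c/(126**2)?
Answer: -125/2646 ≈ -0.047241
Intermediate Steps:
c = -750 (c = 5*(-150) = -750)
c/(126**2) = -750/(126**2) = -750/15876 = -750*1/15876 = -125/2646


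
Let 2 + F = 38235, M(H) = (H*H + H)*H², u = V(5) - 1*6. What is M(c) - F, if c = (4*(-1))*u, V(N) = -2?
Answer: 1043111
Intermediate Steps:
u = -8 (u = -2 - 1*6 = -2 - 6 = -8)
c = 32 (c = (4*(-1))*(-8) = -4*(-8) = 32)
M(H) = H²*(H + H²) (M(H) = (H² + H)*H² = (H + H²)*H² = H²*(H + H²))
F = 38233 (F = -2 + 38235 = 38233)
M(c) - F = 32³*(1 + 32) - 1*38233 = 32768*33 - 38233 = 1081344 - 38233 = 1043111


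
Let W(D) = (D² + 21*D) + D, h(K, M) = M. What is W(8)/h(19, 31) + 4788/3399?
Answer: 321396/35123 ≈ 9.1506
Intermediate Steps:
W(D) = D² + 22*D
W(8)/h(19, 31) + 4788/3399 = (8*(22 + 8))/31 + 4788/3399 = (8*30)*(1/31) + 4788*(1/3399) = 240*(1/31) + 1596/1133 = 240/31 + 1596/1133 = 321396/35123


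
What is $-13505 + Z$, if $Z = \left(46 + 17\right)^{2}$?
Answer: $-9536$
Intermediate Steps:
$Z = 3969$ ($Z = 63^{2} = 3969$)
$-13505 + Z = -13505 + 3969 = -9536$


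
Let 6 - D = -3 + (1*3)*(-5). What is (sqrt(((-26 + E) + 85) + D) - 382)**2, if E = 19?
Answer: (382 - sqrt(102))**2 ≈ 1.3831e+5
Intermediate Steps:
D = 24 (D = 6 - (-3 + (1*3)*(-5)) = 6 - (-3 + 3*(-5)) = 6 - (-3 - 15) = 6 - 1*(-18) = 6 + 18 = 24)
(sqrt(((-26 + E) + 85) + D) - 382)**2 = (sqrt(((-26 + 19) + 85) + 24) - 382)**2 = (sqrt((-7 + 85) + 24) - 382)**2 = (sqrt(78 + 24) - 382)**2 = (sqrt(102) - 382)**2 = (-382 + sqrt(102))**2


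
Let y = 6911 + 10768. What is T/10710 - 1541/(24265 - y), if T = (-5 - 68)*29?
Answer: -7611668/17634015 ≈ -0.43165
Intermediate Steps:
y = 17679
T = -2117 (T = -73*29 = -2117)
T/10710 - 1541/(24265 - y) = -2117/10710 - 1541/(24265 - 1*17679) = -2117*1/10710 - 1541/(24265 - 17679) = -2117/10710 - 1541/6586 = -7611668/17634015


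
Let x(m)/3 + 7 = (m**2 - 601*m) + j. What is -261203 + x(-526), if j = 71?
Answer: 1517395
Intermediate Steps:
x(m) = 192 - 1803*m + 3*m**2 (x(m) = -21 + 3*((m**2 - 601*m) + 71) = -21 + 3*(71 + m**2 - 601*m) = -21 + (213 - 1803*m + 3*m**2) = 192 - 1803*m + 3*m**2)
-261203 + x(-526) = -261203 + (192 - 1803*(-526) + 3*(-526)**2) = -261203 + (192 + 948378 + 3*276676) = -261203 + (192 + 948378 + 830028) = -261203 + 1778598 = 1517395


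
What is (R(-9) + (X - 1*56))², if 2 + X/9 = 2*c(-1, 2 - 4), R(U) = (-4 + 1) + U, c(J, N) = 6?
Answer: 484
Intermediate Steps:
R(U) = -3 + U
X = 90 (X = -18 + 9*(2*6) = -18 + 9*12 = -18 + 108 = 90)
(R(-9) + (X - 1*56))² = ((-3 - 9) + (90 - 1*56))² = (-12 + (90 - 56))² = (-12 + 34)² = 22² = 484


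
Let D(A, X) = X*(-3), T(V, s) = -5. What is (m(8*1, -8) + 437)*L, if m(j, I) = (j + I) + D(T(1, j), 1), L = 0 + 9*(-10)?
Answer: -39060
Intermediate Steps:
L = -90 (L = 0 - 90 = -90)
D(A, X) = -3*X
m(j, I) = -3 + I + j (m(j, I) = (j + I) - 3*1 = (I + j) - 3 = -3 + I + j)
(m(8*1, -8) + 437)*L = ((-3 - 8 + 8*1) + 437)*(-90) = ((-3 - 8 + 8) + 437)*(-90) = (-3 + 437)*(-90) = 434*(-90) = -39060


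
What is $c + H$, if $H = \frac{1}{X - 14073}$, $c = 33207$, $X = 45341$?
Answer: $\frac{1038316477}{31268} \approx 33207.0$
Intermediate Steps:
$H = \frac{1}{31268}$ ($H = \frac{1}{45341 - 14073} = \frac{1}{31268} \approx 3.1982 \cdot 10^{-5}$)
$c + H = 33207 + \frac{1}{31268} = \frac{1038316477}{31268}$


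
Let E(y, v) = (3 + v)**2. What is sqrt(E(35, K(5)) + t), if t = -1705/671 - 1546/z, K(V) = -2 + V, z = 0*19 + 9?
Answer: I*sqrt(4632157)/183 ≈ 11.761*I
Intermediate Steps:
z = 9 (z = 0 + 9 = 9)
t = -95701/549 (t = -1705/671 - 1546/9 = -1705*1/671 - 1546*1/9 = -155/61 - 1546/9 = -95701/549 ≈ -174.32)
sqrt(E(35, K(5)) + t) = sqrt((3 + (-2 + 5))**2 - 95701/549) = sqrt((3 + 3)**2 - 95701/549) = sqrt(6**2 - 95701/549) = sqrt(36 - 95701/549) = sqrt(-75937/549) = I*sqrt(4632157)/183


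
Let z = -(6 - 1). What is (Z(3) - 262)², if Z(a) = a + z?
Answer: 69696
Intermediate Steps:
z = -5 (z = -1*5 = -5)
Z(a) = -5 + a (Z(a) = a - 5 = -5 + a)
(Z(3) - 262)² = ((-5 + 3) - 262)² = (-2 - 262)² = (-264)² = 69696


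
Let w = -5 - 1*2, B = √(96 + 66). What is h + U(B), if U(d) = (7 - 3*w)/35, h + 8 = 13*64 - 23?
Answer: 4009/5 ≈ 801.80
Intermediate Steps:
B = 9*√2 (B = √162 = 9*√2 ≈ 12.728)
w = -7 (w = -5 - 2 = -7)
h = 801 (h = -8 + (13*64 - 23) = -8 + (832 - 23) = -8 + 809 = 801)
U(d) = ⅘ (U(d) = (7 - 3*(-7))/35 = (7 + 21)*(1/35) = 28*(1/35) = ⅘)
h + U(B) = 801 + ⅘ = 4009/5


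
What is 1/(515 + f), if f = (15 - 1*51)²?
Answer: 1/1811 ≈ 0.00055218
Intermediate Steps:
f = 1296 (f = (15 - 51)² = (-36)² = 1296)
1/(515 + f) = 1/(515 + 1296) = 1/1811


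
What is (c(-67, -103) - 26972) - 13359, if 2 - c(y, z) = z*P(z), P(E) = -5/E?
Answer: -40324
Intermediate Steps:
c(y, z) = 7 (c(y, z) = 2 - z*(-5/z) = 2 - 1*(-5) = 2 + 5 = 7)
(c(-67, -103) - 26972) - 13359 = (7 - 26972) - 13359 = -26965 - 13359 = -40324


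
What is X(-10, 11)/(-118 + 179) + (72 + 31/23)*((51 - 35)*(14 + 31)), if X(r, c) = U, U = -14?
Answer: 74092718/1403 ≈ 52810.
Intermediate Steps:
X(r, c) = -14
X(-10, 11)/(-118 + 179) + (72 + 31/23)*((51 - 35)*(14 + 31)) = -14/(-118 + 179) + (72 + 31/23)*((51 - 35)*(14 + 31)) = -14/61 + (72 + 31*(1/23))*(16*45) = (1/61)*(-14) + (72 + 31/23)*720 = -14/61 + (1687/23)*720 = -14/61 + 1214640/23 = 74092718/1403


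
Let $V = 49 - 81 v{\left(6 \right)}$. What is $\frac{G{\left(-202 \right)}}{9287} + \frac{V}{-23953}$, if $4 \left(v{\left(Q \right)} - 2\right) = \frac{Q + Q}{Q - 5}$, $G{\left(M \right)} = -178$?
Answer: $- \frac{957462}{222451511} \approx -0.0043041$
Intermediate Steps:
$v{\left(Q \right)} = 2 + \frac{Q}{2 \left(-5 + Q\right)}$ ($v{\left(Q \right)} = 2 + \frac{\left(Q + Q\right) \frac{1}{Q - 5}}{4} = 2 + \frac{2 Q \frac{1}{-5 + Q}}{4} = 2 + \frac{Q}{2 \left(-5 + Q\right)}$)
$V = -356$ ($V = 49 - 81 \frac{5 \left(-4 + 6\right)}{2 \left(-5 + 6\right)} = 49 - 81 \cdot \frac{5}{2} \cdot 1^{-1} \cdot 2 = 49 - 81 \cdot \frac{5}{2} \cdot 1 \cdot 2 = 49 - 405 = -356$)
$\frac{G{\left(-202 \right)}}{9287} + \frac{V}{-23953} = - \frac{178}{9287} - \frac{356}{-23953} = \left(-178\right) \frac{1}{9287} - - \frac{356}{23953} = - \frac{178}{9287} + \frac{356}{23953} = - \frac{957462}{222451511}$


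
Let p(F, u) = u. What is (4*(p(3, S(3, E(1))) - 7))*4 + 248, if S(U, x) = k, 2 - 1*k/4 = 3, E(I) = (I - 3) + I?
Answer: 72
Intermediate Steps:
E(I) = -3 + 2*I (E(I) = (-3 + I) + I = -3 + 2*I)
k = -4 (k = 8 - 4*3 = 8 - 12 = -4)
S(U, x) = -4
(4*(p(3, S(3, E(1))) - 7))*4 + 248 = (4*(-4 - 7))*4 + 248 = (4*(-11))*4 + 248 = -44*4 + 248 = -176 + 248 = 72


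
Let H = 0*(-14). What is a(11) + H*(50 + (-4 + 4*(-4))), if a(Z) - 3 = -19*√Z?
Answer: 3 - 19*√11 ≈ -60.016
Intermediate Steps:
H = 0
a(Z) = 3 - 19*√Z
a(11) + H*(50 + (-4 + 4*(-4))) = (3 - 19*√11) + 0*(50 + (-4 + 4*(-4))) = (3 - 19*√11) + 0*(50 + (-4 - 16)) = (3 - 19*√11) + 0*(50 - 20) = (3 - 19*√11) + 0*30 = (3 - 19*√11) + 0 = 3 - 19*√11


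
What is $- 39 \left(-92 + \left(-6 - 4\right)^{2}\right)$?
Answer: $-312$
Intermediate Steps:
$- 39 \left(-92 + \left(-6 - 4\right)^{2}\right) = - 39 \left(-92 + \left(-10\right)^{2}\right) = - 39 \left(-92 + 100\right) = \left(-39\right) 8 = -312$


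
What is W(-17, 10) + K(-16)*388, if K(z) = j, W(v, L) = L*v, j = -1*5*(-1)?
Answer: 1770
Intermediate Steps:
j = 5 (j = -5*(-1) = 5)
K(z) = 5
W(-17, 10) + K(-16)*388 = 10*(-17) + 5*388 = -170 + 1940 = 1770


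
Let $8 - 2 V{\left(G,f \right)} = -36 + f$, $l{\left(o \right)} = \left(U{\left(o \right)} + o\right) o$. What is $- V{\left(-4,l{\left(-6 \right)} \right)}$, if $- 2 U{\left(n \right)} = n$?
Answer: $-13$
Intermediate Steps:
$U{\left(n \right)} = - \frac{n}{2}$
$l{\left(o \right)} = \frac{o^{2}}{2}$ ($l{\left(o \right)} = \left(- \frac{o}{2} + o\right) o = \frac{o}{2} o = \frac{o^{2}}{2}$)
$V{\left(G,f \right)} = 22 - \frac{f}{2}$ ($V{\left(G,f \right)} = 4 - \frac{-36 + f}{2} = 4 - \left(-18 + \frac{f}{2}\right) = 22 - \frac{f}{2}$)
$- V{\left(-4,l{\left(-6 \right)} \right)} = - (22 - \frac{\frac{1}{2} \left(-6\right)^{2}}{2}) = - (22 - \frac{\frac{1}{2} \cdot 36}{2}) = - (22 - 9) = \left(-1\right) 13 = -13$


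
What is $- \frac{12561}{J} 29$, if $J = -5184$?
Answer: $\frac{121423}{1728} \approx 70.268$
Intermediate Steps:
$- \frac{12561}{J} 29 = - \frac{12561}{-5184} \cdot 29 = \left(-12561\right) \left(- \frac{1}{5184}\right) 29 = \frac{4187}{1728} \cdot 29 = \frac{121423}{1728}$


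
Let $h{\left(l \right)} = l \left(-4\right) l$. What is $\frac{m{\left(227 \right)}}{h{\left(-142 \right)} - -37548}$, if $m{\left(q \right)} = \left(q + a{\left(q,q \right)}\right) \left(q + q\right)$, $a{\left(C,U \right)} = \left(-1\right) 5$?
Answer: $- \frac{25197}{10777} \approx -2.338$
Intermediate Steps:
$a{\left(C,U \right)} = -5$
$h{\left(l \right)} = - 4 l^{2}$ ($h{\left(l \right)} = - 4 l l = - 4 l^{2}$)
$m{\left(q \right)} = 2 q \left(-5 + q\right)$ ($m{\left(q \right)} = \left(q - 5\right) \left(q + q\right) = \left(-5 + q\right) 2 q = 2 q \left(-5 + q\right)$)
$\frac{m{\left(227 \right)}}{h{\left(-142 \right)} - -37548} = \frac{2 \cdot 227 \left(-5 + 227\right)}{- 4 \left(-142\right)^{2} - -37548} = \frac{2 \cdot 227 \cdot 222}{\left(-4\right) 20164 + 37548} = \frac{100788}{-80656 + 37548} = \frac{100788}{-43108} = 100788 \left(- \frac{1}{43108}\right) = - \frac{25197}{10777}$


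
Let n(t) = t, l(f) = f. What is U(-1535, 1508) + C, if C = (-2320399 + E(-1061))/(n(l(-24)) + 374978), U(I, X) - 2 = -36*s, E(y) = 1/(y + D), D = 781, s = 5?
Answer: -19337419081/104987120 ≈ -184.19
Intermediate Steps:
E(y) = 1/(781 + y) (E(y) = 1/(y + 781) = 1/(781 + y))
U(I, X) = -178 (U(I, X) = 2 - 36*5 = 2 - 180 = -178)
C = -649711721/104987120 (C = (-2320399 + 1/(781 - 1061))/(-24 + 374978) = (-2320399 + 1/(-280))/374954 = (-2320399 - 1/280)*(1/374954) = -649711721/280*1/374954 = -649711721/104987120 ≈ -6.1885)
U(-1535, 1508) + C = -178 - 649711721/104987120 = -19337419081/104987120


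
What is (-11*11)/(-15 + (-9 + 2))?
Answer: 11/2 ≈ 5.5000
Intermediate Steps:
(-11*11)/(-15 + (-9 + 2)) = -121/(-15 - 7) = -121/(-22) = -121*(-1/22) = 11/2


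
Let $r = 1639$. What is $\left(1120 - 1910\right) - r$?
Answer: $-2429$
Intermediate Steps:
$\left(1120 - 1910\right) - r = \left(1120 - 1910\right) - 1639 = -790 - 1639 = -2429$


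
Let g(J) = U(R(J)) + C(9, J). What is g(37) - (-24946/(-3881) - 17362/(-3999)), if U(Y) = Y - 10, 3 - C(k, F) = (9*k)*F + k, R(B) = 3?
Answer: -46882699166/15520119 ≈ -3020.8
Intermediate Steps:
C(k, F) = 3 - k - 9*F*k (C(k, F) = 3 - ((9*k)*F + k) = 3 - (9*F*k + k) = 3 - (k + 9*F*k) = 3 + (-k - 9*F*k) = 3 - k - 9*F*k)
U(Y) = -10 + Y
g(J) = -13 - 81*J (g(J) = (-10 + 3) + (3 - 1*9 - 9*J*9) = -7 + (3 - 9 - 81*J) = -7 + (-6 - 81*J) = -13 - 81*J)
g(37) - (-24946/(-3881) - 17362/(-3999)) = (-13 - 81*37) - (-24946/(-3881) - 17362/(-3999)) = (-13 - 2997) - (-24946*(-1/3881) - 17362*(-1/3999)) = -3010 - (24946/3881 + 17362/3999) = -3010 - 1*167140976/15520119 = -3010 - 167140976/15520119 = -46882699166/15520119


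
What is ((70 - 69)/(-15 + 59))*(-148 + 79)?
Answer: -69/44 ≈ -1.5682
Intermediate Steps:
((70 - 69)/(-15 + 59))*(-148 + 79) = (1/44)*(-69) = -69/44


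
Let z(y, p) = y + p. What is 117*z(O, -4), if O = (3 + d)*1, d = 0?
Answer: -117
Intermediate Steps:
O = 3 (O = (3 + 0)*1 = 3*1 = 3)
z(y, p) = p + y
117*z(O, -4) = 117*(-4 + 3) = 117*(-1) = -117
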